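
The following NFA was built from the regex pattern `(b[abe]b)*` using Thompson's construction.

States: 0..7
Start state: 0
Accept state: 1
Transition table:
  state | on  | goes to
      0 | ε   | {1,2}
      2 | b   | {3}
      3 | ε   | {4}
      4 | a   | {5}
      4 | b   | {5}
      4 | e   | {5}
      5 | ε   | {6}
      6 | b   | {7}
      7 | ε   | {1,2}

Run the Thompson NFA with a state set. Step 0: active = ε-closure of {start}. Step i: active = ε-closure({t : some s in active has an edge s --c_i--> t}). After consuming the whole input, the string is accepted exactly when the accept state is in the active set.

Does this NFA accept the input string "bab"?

Answer: ACCEPT

Derivation:
initial (ε-close {0}): {0,1,2}
'b' @ 1: {3,4}
'a' @ 2: {5,6}
'b' @ 3: {1,2,7}  (accept∈set)
end set {1,2,7} — state 1 in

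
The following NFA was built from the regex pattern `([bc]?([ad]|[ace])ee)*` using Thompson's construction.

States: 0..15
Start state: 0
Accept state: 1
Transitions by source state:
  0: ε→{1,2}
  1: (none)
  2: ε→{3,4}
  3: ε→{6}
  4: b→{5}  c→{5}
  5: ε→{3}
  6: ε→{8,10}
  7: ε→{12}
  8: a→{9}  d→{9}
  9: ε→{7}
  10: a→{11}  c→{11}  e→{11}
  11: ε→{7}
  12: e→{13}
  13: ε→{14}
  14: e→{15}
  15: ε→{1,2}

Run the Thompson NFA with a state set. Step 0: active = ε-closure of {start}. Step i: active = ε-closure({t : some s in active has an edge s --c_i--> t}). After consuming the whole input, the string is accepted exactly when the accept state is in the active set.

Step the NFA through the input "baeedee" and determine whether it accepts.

Answer: ACCEPT

Steps:
start: ε-closure({0}) = {0,1,2,3,4,6,8,10}
'b' @ 1: {3,5,6,8,10}
'a' @ 2: {7,9,11,12}
'e' @ 3: {13,14}
'e' @ 4: {1,2,3,4,6,8,10,15}  (accept∈set)
'd' @ 5: {7,9,12}
'e' @ 6: {13,14}
'e' @ 7: {1,2,3,4,6,8,10,15}  (accept∈set)
end set {1,2,3,4,6,8,10,15} — state 1 in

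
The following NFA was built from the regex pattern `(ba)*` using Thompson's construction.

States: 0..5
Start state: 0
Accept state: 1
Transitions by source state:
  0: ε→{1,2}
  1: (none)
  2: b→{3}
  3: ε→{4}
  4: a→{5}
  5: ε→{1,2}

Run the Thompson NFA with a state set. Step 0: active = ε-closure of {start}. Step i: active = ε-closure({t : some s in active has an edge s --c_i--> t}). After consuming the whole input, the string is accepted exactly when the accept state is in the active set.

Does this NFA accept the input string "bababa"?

S₀ = ε-closure({0}) = {0,1,2}
'b' @ 1: {3,4}
'a' @ 2: {1,2,5}  ✓accept
'b' @ 3: {3,4}
'a' @ 4: {1,2,5}  ✓accept
'b' @ 5: {3,4}
'a' @ 6: {1,2,5}  ✓accept
after full input: {1,2,5}  (accept=1 in)

Answer: ACCEPT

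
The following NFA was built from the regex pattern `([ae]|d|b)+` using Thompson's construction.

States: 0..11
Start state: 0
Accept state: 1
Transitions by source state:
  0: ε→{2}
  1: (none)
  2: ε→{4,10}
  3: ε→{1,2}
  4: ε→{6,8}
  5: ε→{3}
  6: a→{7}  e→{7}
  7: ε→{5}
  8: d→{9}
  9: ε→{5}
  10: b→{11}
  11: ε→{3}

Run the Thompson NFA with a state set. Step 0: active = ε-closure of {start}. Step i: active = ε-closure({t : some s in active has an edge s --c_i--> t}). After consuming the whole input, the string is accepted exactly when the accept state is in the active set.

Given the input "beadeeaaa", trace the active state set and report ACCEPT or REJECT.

initial (ε-close {0}): {0,2,4,6,8,10}
'b' @ 1: {1,2,3,4,6,8,10,11}  (accept∈set)
'e' @ 2: {1,2,3,4,5,6,7,8,10}  (accept∈set)
'a' @ 3: {1,2,3,4,5,6,7,8,10}  (accept∈set)
'd' @ 4: {1,2,3,4,5,6,8,9,10}  (accept∈set)
'e' @ 5: {1,2,3,4,5,6,7,8,10}  (accept∈set)
'e' @ 6: {1,2,3,4,5,6,7,8,10}  (accept∈set)
'a' @ 7: {1,2,3,4,5,6,7,8,10}  (accept∈set)
'a' @ 8: {1,2,3,4,5,6,7,8,10}  (accept∈set)
'a' @ 9: {1,2,3,4,5,6,7,8,10}  (accept∈set)
end set {1,2,3,4,5,6,7,8,10} — state 1 in

Answer: ACCEPT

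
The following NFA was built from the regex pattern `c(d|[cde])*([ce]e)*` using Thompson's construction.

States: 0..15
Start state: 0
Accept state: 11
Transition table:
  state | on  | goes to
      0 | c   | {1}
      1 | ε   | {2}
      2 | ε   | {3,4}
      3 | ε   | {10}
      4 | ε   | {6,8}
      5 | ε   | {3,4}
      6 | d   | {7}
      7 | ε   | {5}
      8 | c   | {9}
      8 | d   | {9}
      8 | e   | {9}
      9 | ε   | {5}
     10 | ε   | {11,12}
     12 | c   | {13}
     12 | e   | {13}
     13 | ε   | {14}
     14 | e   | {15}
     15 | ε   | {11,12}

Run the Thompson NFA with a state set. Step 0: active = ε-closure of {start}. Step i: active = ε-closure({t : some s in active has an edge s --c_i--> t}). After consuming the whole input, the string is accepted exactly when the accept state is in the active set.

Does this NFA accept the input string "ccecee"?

Answer: ACCEPT

Steps:
S₀ = ε-closure({0}) = {0}
'c' @ 1: {1,2,3,4,6,8,10,11,12}  (accept∈set)
'c' @ 2: {3,4,5,6,8,9,10,11,12,13,14}  (accept∈set)
'e' @ 3: {3,4,5,6,8,9,10,11,12,13,14,15}  (accept∈set)
'c' @ 4: {3,4,5,6,8,9,10,11,12,13,14}  (accept∈set)
'e' @ 5: {3,4,5,6,8,9,10,11,12,13,14,15}  (accept∈set)
'e' @ 6: {3,4,5,6,8,9,10,11,12,13,14,15}  (accept∈set)
end set {3,4,5,6,8,9,10,11,12,13,14,15} — state 11 in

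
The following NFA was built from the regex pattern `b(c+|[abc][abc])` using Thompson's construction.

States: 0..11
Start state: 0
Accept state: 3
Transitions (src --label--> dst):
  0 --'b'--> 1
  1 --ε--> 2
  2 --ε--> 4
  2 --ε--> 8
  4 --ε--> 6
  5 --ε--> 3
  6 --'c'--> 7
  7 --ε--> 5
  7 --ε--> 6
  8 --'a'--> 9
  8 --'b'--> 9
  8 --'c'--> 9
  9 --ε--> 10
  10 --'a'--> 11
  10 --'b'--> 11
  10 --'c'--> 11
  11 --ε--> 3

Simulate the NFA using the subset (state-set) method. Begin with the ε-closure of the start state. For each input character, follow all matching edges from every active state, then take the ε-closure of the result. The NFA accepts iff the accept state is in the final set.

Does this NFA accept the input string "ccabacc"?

Answer: REJECT

Derivation:
initial (ε-close {0}): {0}
'c' @ 1: {}  — dead — no transitions
rest 'cabacc' ignored (set empty)
after full input: {}  (accept=3 not in)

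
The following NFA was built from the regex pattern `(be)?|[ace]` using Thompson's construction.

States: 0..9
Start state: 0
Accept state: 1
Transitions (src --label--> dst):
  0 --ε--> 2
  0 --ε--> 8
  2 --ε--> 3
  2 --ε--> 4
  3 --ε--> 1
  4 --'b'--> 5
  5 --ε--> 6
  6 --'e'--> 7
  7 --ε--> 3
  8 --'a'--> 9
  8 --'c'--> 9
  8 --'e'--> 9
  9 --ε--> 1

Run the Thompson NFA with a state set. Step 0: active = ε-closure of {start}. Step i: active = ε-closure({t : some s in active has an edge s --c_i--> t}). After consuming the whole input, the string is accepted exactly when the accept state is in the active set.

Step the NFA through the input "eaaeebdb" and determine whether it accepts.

Answer: REJECT

Derivation:
start: ε-closure({0}) = {0,1,2,3,4,8}
'e' @ 1: {1,9}  ✓accept
'a' @ 2: {}  — no active states
rest 'aeebdb' ignored (set empty)
end set {} — state 1 not in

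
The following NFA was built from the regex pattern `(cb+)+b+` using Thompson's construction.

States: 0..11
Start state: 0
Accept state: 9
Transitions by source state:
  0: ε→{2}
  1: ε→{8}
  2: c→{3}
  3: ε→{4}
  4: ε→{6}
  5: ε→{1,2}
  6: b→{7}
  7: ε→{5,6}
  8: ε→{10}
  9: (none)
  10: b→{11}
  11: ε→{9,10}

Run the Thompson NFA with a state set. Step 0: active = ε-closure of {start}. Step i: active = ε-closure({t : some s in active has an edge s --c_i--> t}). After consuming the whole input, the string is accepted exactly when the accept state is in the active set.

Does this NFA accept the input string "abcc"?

Answer: REJECT

Steps:
start: ε-closure({0}) = {0,2}
'a' @ 1: {}  — dead — no transitions
rest 'bcc' ignored (set empty)
final: {}; accept 9 not in set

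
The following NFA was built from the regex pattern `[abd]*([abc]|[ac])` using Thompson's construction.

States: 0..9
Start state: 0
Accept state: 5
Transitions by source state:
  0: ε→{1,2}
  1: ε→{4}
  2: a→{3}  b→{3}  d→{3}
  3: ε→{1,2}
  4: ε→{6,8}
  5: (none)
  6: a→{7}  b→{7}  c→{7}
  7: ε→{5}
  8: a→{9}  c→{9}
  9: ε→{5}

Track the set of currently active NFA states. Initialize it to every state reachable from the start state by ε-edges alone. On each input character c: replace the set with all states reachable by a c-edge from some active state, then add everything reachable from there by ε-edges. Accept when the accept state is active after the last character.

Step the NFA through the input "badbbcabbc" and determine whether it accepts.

initial (ε-close {0}): {0,1,2,4,6,8}
'b' @ 1: {1,2,3,4,5,6,7,8}  [accepting]
'a' @ 2: {1,2,3,4,5,6,7,8,9}  [accepting]
'd' @ 3: {1,2,3,4,6,8}
'b' @ 4: {1,2,3,4,5,6,7,8}  [accepting]
'b' @ 5: {1,2,3,4,5,6,7,8}  [accepting]
'c' @ 6: {5,7,9}  [accepting]
'a' @ 7: {}  — state set empty
rest 'bbc' ignored (set empty)
after full input: {}  (accept=5 not in)

Answer: REJECT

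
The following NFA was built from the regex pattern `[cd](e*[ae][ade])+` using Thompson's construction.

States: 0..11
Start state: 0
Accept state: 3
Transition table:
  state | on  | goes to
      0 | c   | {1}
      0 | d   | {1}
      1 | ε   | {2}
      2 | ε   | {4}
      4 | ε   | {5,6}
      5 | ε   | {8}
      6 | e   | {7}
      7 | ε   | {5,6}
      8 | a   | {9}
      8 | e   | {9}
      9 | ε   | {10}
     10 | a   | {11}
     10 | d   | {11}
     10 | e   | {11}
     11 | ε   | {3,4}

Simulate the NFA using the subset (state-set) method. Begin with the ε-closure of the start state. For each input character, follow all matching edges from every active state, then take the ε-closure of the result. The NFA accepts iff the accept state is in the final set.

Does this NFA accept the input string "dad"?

initial (ε-close {0}): {0}
'd' @ 1: {1,2,4,5,6,8}
'a' @ 2: {9,10}
'd' @ 3: {3,4,5,6,8,11}  (accept∈set)
end set {3,4,5,6,8,11} — state 3 in

Answer: ACCEPT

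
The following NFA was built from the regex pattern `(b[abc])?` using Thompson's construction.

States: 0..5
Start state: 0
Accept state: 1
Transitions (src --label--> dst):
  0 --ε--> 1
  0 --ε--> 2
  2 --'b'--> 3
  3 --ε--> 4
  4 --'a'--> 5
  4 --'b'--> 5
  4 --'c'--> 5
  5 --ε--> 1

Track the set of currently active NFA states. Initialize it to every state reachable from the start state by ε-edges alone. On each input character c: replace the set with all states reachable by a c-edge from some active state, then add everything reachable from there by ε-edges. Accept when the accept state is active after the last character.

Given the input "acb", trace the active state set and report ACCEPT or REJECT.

Answer: REJECT

Derivation:
start: ε-closure({0}) = {0,1,2}
'a' @ 1: {}  — state set empty
rest 'cb' ignored (set empty)
end set {} — state 1 not in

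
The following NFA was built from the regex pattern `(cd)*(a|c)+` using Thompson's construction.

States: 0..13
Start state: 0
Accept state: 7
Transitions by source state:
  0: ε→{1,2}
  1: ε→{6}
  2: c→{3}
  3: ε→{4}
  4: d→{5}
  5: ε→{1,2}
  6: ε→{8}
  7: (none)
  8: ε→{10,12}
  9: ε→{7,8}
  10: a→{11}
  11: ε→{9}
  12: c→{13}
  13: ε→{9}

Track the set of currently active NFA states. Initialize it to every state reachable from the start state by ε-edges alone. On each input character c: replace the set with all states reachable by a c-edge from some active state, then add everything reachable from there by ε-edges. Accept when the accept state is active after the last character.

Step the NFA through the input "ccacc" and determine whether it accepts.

Answer: ACCEPT

Derivation:
S₀ = ε-closure({0}) = {0,1,2,6,8,10,12}
'c' @ 1: {3,4,7,8,9,10,12,13}  ✓accept
'c' @ 2: {7,8,9,10,12,13}  ✓accept
'a' @ 3: {7,8,9,10,11,12}  ✓accept
'c' @ 4: {7,8,9,10,12,13}  ✓accept
'c' @ 5: {7,8,9,10,12,13}  ✓accept
after full input: {7,8,9,10,12,13}  (accept=7 in)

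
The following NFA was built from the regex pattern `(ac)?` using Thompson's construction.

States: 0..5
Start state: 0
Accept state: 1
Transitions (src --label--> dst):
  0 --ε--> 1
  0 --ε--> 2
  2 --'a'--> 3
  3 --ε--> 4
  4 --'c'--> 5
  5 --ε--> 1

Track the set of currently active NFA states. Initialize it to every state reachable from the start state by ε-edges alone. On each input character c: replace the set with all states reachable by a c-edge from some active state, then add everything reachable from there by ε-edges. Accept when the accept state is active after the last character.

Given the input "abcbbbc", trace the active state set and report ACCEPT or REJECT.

start: ε-closure({0}) = {0,1,2}
'a' @ 1: {3,4}
'b' @ 2: {}  — no active states
rest 'cbbbc' ignored (set empty)
after full input: {}  (accept=1 not in)

Answer: REJECT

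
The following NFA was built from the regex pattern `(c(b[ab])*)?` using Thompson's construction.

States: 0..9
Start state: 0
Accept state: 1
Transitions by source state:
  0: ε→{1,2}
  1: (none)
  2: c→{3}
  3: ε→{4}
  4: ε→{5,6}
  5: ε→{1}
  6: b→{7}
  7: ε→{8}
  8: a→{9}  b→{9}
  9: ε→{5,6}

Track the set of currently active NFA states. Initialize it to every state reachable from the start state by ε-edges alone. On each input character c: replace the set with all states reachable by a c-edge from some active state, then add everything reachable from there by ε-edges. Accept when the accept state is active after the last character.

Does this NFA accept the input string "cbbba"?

S₀ = ε-closure({0}) = {0,1,2}
'c' @ 1: {1,3,4,5,6}  [accepting]
'b' @ 2: {7,8}
'b' @ 3: {1,5,6,9}  [accepting]
'b' @ 4: {7,8}
'a' @ 5: {1,5,6,9}  [accepting]
final: {1,5,6,9}; accept 1 in set

Answer: ACCEPT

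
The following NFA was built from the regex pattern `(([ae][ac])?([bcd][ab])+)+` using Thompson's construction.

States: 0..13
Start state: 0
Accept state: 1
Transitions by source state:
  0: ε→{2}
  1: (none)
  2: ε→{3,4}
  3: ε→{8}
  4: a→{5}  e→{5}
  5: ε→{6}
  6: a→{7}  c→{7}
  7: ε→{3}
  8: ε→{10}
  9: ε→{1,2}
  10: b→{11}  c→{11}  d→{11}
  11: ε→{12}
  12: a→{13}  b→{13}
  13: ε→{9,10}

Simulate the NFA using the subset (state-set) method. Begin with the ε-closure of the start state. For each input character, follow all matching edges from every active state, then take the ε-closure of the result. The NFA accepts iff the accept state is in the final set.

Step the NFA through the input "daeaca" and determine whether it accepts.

initial (ε-close {0}): {0,2,3,4,8,10}
'd' @ 1: {11,12}
'a' @ 2: {1,2,3,4,8,9,10,13}  ✓accept
'e' @ 3: {5,6}
'a' @ 4: {3,7,8,10}
'c' @ 5: {11,12}
'a' @ 6: {1,2,3,4,8,9,10,13}  ✓accept
end set {1,2,3,4,8,9,10,13} — state 1 in

Answer: ACCEPT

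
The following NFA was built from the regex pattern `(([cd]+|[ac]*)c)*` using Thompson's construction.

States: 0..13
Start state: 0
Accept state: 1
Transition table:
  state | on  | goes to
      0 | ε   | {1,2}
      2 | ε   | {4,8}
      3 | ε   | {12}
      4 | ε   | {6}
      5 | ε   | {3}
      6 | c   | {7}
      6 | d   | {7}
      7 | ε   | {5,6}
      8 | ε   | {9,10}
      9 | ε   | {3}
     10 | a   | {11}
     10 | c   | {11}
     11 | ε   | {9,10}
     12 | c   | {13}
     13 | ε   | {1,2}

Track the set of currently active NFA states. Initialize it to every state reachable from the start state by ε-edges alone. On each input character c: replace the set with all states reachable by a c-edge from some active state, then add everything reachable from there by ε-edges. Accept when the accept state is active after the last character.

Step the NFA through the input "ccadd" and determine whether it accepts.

Answer: REJECT

Trace:
start: ε-closure({0}) = {0,1,2,3,4,6,8,9,10,12}
'c' @ 1: {1,2,3,4,5,6,7,8,9,10,11,12,13}  ✓accept
'c' @ 2: {1,2,3,4,5,6,7,8,9,10,11,12,13}  ✓accept
'a' @ 3: {3,9,10,11,12}
'd' @ 4: {}  — dead — no transitions
rest 'd' ignored (set empty)
end set {} — state 1 not in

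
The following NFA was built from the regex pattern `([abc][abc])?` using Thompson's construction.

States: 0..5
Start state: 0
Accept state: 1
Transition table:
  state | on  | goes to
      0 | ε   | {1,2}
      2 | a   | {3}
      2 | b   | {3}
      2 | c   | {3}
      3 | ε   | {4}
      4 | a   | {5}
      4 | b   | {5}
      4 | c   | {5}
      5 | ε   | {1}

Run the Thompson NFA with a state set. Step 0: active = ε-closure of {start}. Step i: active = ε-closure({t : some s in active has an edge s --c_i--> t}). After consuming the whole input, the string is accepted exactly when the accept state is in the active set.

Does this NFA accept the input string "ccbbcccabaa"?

initial (ε-close {0}): {0,1,2}
'c' @ 1: {3,4}
'c' @ 2: {1,5}  ✓accept
'b' @ 3: {}  — dead — no transitions
rest 'bcccabaa' ignored (set empty)
after full input: {}  (accept=1 not in)

Answer: REJECT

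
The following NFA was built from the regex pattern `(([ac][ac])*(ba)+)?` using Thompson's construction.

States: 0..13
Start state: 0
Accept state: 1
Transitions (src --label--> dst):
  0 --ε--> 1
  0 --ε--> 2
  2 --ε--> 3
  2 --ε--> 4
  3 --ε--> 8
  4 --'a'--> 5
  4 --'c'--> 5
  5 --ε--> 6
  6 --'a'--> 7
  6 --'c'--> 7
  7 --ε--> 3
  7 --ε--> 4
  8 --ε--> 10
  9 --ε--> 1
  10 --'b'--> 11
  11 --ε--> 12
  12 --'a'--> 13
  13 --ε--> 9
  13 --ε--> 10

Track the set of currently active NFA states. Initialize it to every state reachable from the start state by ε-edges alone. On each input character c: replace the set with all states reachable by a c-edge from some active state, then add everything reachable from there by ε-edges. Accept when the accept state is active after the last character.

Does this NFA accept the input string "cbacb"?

S₀ = ε-closure({0}) = {0,1,2,3,4,8,10}
'c' @ 1: {5,6}
'b' @ 2: {}  — no active states
rest 'acb' ignored (set empty)
after full input: {}  (accept=1 not in)

Answer: REJECT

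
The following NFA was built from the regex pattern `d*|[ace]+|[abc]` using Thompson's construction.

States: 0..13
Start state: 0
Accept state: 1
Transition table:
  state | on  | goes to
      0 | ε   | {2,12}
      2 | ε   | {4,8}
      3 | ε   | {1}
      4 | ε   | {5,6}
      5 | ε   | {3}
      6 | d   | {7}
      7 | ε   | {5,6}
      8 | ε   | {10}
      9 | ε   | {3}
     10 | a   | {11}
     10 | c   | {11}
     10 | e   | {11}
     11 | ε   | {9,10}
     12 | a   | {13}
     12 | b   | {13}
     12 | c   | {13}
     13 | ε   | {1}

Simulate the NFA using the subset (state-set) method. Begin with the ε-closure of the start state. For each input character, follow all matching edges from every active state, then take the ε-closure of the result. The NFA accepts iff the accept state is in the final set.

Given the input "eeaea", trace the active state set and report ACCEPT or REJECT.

Answer: ACCEPT

Steps:
initial (ε-close {0}): {0,1,2,3,4,5,6,8,10,12}
'e' @ 1: {1,3,9,10,11}  [accepting]
'e' @ 2: {1,3,9,10,11}  [accepting]
'a' @ 3: {1,3,9,10,11}  [accepting]
'e' @ 4: {1,3,9,10,11}  [accepting]
'a' @ 5: {1,3,9,10,11}  [accepting]
after full input: {1,3,9,10,11}  (accept=1 in)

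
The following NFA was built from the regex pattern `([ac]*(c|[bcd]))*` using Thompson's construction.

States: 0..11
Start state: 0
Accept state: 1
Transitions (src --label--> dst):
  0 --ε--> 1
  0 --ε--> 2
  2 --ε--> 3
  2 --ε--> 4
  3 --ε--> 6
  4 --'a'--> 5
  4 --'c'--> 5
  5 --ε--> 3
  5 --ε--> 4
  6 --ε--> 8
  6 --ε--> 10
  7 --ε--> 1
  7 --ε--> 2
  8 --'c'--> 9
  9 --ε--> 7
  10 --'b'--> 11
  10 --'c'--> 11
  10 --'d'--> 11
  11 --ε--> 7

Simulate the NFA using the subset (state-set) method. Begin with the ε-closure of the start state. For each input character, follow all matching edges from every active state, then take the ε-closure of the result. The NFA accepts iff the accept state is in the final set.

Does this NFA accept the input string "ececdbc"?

Answer: REJECT

Trace:
S₀ = ε-closure({0}) = {0,1,2,3,4,6,8,10}
'e' @ 1: {}  — state set empty
rest 'cecdbc' ignored (set empty)
final: {}; accept 1 not in set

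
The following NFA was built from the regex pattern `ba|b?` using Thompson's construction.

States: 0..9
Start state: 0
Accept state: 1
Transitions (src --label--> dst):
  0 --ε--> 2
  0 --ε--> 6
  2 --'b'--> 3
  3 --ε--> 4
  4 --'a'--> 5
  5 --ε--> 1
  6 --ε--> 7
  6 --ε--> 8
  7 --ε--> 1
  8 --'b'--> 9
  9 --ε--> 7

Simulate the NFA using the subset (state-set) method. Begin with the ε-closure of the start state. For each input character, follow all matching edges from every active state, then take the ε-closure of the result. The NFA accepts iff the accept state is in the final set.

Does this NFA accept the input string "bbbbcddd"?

start: ε-closure({0}) = {0,1,2,6,7,8}
'b' @ 1: {1,3,4,7,9}  ✓accept
'b' @ 2: {}  — state set empty
rest 'bbcddd' ignored (set empty)
after full input: {}  (accept=1 not in)

Answer: REJECT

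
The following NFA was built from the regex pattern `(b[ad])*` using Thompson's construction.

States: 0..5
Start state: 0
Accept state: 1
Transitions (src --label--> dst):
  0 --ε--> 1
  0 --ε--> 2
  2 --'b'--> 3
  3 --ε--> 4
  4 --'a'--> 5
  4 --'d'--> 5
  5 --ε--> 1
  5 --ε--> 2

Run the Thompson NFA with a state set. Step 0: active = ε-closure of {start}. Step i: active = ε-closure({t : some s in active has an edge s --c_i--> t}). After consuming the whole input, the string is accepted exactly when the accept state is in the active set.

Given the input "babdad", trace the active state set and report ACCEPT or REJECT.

Answer: REJECT

Trace:
start: ε-closure({0}) = {0,1,2}
'b' @ 1: {3,4}
'a' @ 2: {1,2,5}  [accepting]
'b' @ 3: {3,4}
'd' @ 4: {1,2,5}  [accepting]
'a' @ 5: {}  — dead — no transitions
rest 'd' ignored (set empty)
end set {} — state 1 not in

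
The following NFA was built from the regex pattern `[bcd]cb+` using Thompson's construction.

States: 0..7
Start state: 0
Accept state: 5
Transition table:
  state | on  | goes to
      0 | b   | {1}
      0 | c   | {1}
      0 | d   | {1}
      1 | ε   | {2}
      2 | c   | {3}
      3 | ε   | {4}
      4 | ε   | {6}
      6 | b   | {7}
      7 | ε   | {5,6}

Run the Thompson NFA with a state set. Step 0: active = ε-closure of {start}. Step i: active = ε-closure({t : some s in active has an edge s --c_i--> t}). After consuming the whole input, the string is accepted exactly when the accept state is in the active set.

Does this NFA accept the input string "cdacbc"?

initial (ε-close {0}): {0}
'c' @ 1: {1,2}
'd' @ 2: {}  — state set empty
rest 'acbc' ignored (set empty)
after full input: {}  (accept=5 not in)

Answer: REJECT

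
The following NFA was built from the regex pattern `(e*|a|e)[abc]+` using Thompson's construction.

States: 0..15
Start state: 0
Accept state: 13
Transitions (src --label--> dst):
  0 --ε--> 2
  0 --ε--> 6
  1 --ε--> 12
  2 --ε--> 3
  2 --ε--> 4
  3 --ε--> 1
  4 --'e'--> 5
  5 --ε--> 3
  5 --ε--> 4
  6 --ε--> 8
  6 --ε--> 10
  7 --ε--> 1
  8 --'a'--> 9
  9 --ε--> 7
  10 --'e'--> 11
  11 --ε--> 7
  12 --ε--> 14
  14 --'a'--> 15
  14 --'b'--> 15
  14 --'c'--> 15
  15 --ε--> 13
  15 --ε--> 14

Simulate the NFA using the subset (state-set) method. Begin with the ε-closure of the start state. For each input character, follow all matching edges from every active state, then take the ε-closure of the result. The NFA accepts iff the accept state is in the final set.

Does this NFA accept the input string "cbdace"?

start: ε-closure({0}) = {0,1,2,3,4,6,8,10,12,14}
'c' @ 1: {13,14,15}  ✓accept
'b' @ 2: {13,14,15}  ✓accept
'd' @ 3: {}  — state set empty
rest 'ace' ignored (set empty)
end set {} — state 13 not in

Answer: REJECT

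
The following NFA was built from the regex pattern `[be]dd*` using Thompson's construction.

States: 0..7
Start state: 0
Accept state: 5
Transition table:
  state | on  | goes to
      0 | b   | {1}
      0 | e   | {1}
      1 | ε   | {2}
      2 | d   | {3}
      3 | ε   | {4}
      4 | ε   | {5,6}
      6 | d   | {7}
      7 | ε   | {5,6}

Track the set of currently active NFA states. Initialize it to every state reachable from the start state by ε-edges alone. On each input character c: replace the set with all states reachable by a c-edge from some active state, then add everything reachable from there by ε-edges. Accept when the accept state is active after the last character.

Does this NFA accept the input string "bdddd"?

Answer: ACCEPT

Steps:
start: ε-closure({0}) = {0}
'b' @ 1: {1,2}
'd' @ 2: {3,4,5,6}  [accepting]
'd' @ 3: {5,6,7}  [accepting]
'd' @ 4: {5,6,7}  [accepting]
'd' @ 5: {5,6,7}  [accepting]
after full input: {5,6,7}  (accept=5 in)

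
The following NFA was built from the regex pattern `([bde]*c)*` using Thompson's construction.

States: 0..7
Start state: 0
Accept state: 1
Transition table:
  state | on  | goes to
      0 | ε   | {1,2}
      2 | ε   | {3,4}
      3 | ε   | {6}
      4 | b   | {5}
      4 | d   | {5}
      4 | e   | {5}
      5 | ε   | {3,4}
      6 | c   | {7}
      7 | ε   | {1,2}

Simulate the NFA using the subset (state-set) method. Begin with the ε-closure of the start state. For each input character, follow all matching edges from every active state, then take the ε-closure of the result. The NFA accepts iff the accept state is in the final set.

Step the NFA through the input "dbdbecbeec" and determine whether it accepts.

Answer: ACCEPT

Trace:
start: ε-closure({0}) = {0,1,2,3,4,6}
'd' @ 1: {3,4,5,6}
'b' @ 2: {3,4,5,6}
'd' @ 3: {3,4,5,6}
'b' @ 4: {3,4,5,6}
'e' @ 5: {3,4,5,6}
'c' @ 6: {1,2,3,4,6,7}  ✓accept
'b' @ 7: {3,4,5,6}
'e' @ 8: {3,4,5,6}
'e' @ 9: {3,4,5,6}
'c' @ 10: {1,2,3,4,6,7}  ✓accept
end set {1,2,3,4,6,7} — state 1 in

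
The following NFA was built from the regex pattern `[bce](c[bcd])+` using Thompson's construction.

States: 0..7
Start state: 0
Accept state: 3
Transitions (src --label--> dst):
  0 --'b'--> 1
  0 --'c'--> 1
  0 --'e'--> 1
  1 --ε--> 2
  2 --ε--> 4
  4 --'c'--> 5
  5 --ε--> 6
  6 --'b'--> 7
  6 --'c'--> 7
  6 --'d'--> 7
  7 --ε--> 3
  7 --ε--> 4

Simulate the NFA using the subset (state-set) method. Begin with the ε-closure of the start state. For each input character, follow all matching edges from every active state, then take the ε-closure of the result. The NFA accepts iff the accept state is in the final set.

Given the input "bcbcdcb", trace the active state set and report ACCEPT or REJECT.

initial (ε-close {0}): {0}
'b' @ 1: {1,2,4}
'c' @ 2: {5,6}
'b' @ 3: {3,4,7}  ✓accept
'c' @ 4: {5,6}
'd' @ 5: {3,4,7}  ✓accept
'c' @ 6: {5,6}
'b' @ 7: {3,4,7}  ✓accept
after full input: {3,4,7}  (accept=3 in)

Answer: ACCEPT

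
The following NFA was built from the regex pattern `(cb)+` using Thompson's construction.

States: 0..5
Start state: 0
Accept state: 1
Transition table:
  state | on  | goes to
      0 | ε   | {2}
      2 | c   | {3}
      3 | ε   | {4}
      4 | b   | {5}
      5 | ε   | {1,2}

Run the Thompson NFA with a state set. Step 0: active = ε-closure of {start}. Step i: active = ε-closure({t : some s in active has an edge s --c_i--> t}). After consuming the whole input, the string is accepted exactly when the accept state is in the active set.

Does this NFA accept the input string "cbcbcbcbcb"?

initial (ε-close {0}): {0,2}
'c' @ 1: {3,4}
'b' @ 2: {1,2,5}  ✓accept
'c' @ 3: {3,4}
'b' @ 4: {1,2,5}  ✓accept
'c' @ 5: {3,4}
'b' @ 6: {1,2,5}  ✓accept
'c' @ 7: {3,4}
'b' @ 8: {1,2,5}  ✓accept
'c' @ 9: {3,4}
'b' @ 10: {1,2,5}  ✓accept
end set {1,2,5} — state 1 in

Answer: ACCEPT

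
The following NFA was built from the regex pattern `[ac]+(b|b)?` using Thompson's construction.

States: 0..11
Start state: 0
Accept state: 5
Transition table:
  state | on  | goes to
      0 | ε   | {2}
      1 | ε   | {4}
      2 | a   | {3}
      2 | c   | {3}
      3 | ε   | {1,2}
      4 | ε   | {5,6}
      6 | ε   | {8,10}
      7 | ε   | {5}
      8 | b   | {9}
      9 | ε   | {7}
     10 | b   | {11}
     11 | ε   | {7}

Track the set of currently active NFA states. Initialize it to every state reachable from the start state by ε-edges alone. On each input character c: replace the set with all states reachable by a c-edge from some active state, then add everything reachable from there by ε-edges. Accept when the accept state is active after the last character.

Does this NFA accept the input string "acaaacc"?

start: ε-closure({0}) = {0,2}
'a' @ 1: {1,2,3,4,5,6,8,10}  (accept∈set)
'c' @ 2: {1,2,3,4,5,6,8,10}  (accept∈set)
'a' @ 3: {1,2,3,4,5,6,8,10}  (accept∈set)
'a' @ 4: {1,2,3,4,5,6,8,10}  (accept∈set)
'a' @ 5: {1,2,3,4,5,6,8,10}  (accept∈set)
'c' @ 6: {1,2,3,4,5,6,8,10}  (accept∈set)
'c' @ 7: {1,2,3,4,5,6,8,10}  (accept∈set)
after full input: {1,2,3,4,5,6,8,10}  (accept=5 in)

Answer: ACCEPT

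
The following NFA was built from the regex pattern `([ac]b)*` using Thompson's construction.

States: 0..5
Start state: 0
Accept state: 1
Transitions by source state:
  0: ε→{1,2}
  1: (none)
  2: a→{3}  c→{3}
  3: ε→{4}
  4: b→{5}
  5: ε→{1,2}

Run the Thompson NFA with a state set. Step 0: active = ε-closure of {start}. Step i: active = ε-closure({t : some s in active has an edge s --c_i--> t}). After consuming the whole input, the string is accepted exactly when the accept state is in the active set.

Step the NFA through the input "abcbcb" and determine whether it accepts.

Answer: ACCEPT

Trace:
start: ε-closure({0}) = {0,1,2}
'a' @ 1: {3,4}
'b' @ 2: {1,2,5}  ✓accept
'c' @ 3: {3,4}
'b' @ 4: {1,2,5}  ✓accept
'c' @ 5: {3,4}
'b' @ 6: {1,2,5}  ✓accept
after full input: {1,2,5}  (accept=1 in)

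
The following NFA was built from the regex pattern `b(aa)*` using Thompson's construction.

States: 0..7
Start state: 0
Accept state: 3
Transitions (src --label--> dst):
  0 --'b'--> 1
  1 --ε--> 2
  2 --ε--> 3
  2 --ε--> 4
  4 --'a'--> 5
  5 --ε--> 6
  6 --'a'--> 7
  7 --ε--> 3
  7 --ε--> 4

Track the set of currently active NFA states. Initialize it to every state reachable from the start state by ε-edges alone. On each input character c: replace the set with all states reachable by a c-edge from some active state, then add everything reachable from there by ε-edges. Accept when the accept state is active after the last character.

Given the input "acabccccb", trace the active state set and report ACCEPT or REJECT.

start: ε-closure({0}) = {0}
'a' @ 1: {}  — dead — no transitions
rest 'cabccccb' ignored (set empty)
after full input: {}  (accept=3 not in)

Answer: REJECT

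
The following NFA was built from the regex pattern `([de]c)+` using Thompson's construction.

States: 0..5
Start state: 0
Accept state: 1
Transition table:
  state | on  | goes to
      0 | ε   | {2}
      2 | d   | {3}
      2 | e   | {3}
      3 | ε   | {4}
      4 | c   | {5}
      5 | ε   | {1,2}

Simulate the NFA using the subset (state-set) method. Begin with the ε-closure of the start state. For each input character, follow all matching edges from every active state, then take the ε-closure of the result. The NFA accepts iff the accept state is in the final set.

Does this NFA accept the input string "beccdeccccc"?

start: ε-closure({0}) = {0,2}
'b' @ 1: {}  — state set empty
rest 'eccdeccccc' ignored (set empty)
end set {} — state 1 not in

Answer: REJECT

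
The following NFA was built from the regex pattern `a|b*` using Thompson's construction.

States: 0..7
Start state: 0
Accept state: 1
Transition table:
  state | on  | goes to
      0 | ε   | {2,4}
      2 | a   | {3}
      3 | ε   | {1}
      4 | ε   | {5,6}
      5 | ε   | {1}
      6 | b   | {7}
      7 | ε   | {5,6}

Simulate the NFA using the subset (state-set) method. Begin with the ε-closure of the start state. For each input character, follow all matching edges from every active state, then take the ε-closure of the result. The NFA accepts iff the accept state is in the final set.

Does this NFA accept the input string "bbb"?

start: ε-closure({0}) = {0,1,2,4,5,6}
'b' @ 1: {1,5,6,7}  (accept∈set)
'b' @ 2: {1,5,6,7}  (accept∈set)
'b' @ 3: {1,5,6,7}  (accept∈set)
end set {1,5,6,7} — state 1 in

Answer: ACCEPT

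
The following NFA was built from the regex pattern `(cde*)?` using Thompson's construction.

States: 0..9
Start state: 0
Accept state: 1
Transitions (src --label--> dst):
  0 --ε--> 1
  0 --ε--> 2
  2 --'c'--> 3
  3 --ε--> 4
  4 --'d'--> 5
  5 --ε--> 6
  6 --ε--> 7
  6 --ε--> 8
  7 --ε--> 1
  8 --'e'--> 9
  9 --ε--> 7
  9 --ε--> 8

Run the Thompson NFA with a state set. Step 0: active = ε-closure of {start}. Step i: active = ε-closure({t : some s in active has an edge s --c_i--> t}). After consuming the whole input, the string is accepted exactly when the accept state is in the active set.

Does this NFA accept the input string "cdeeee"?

start: ε-closure({0}) = {0,1,2}
'c' @ 1: {3,4}
'd' @ 2: {1,5,6,7,8}  (accept∈set)
'e' @ 3: {1,7,8,9}  (accept∈set)
'e' @ 4: {1,7,8,9}  (accept∈set)
'e' @ 5: {1,7,8,9}  (accept∈set)
'e' @ 6: {1,7,8,9}  (accept∈set)
end set {1,7,8,9} — state 1 in

Answer: ACCEPT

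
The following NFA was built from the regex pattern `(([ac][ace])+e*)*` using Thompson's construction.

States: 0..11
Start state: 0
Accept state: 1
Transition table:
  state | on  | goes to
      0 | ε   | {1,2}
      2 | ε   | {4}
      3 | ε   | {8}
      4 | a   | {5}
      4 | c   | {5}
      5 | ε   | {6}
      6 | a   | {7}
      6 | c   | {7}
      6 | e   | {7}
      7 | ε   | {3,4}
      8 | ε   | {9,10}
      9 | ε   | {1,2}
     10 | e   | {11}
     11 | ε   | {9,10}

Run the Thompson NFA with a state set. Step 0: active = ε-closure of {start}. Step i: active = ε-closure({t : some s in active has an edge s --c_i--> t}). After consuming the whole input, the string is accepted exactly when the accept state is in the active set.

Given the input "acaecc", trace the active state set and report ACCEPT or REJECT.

Answer: ACCEPT

Steps:
initial (ε-close {0}): {0,1,2,4}
'a' @ 1: {5,6}
'c' @ 2: {1,2,3,4,7,8,9,10}  [accepting]
'a' @ 3: {5,6}
'e' @ 4: {1,2,3,4,7,8,9,10}  [accepting]
'c' @ 5: {5,6}
'c' @ 6: {1,2,3,4,7,8,9,10}  [accepting]
end set {1,2,3,4,7,8,9,10} — state 1 in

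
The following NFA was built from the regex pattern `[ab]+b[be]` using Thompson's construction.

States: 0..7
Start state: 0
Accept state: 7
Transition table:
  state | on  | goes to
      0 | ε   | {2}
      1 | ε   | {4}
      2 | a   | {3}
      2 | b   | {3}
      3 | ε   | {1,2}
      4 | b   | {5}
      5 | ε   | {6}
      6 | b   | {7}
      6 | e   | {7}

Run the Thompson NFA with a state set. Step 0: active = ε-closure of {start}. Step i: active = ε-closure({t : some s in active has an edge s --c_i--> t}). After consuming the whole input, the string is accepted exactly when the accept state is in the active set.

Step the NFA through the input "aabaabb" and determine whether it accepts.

S₀ = ε-closure({0}) = {0,2}
'a' @ 1: {1,2,3,4}
'a' @ 2: {1,2,3,4}
'b' @ 3: {1,2,3,4,5,6}
'a' @ 4: {1,2,3,4}
'a' @ 5: {1,2,3,4}
'b' @ 6: {1,2,3,4,5,6}
'b' @ 7: {1,2,3,4,5,6,7}  [accepting]
after full input: {1,2,3,4,5,6,7}  (accept=7 in)

Answer: ACCEPT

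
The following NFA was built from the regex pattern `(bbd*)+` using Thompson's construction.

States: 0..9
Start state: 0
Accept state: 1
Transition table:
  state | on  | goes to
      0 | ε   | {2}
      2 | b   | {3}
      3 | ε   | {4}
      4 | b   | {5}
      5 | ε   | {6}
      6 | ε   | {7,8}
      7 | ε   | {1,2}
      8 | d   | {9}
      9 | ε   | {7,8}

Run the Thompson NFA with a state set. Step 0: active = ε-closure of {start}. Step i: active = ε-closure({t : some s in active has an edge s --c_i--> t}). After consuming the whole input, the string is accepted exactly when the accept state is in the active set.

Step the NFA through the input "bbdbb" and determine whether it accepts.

S₀ = ε-closure({0}) = {0,2}
'b' @ 1: {3,4}
'b' @ 2: {1,2,5,6,7,8}  [accepting]
'd' @ 3: {1,2,7,8,9}  [accepting]
'b' @ 4: {3,4}
'b' @ 5: {1,2,5,6,7,8}  [accepting]
end set {1,2,5,6,7,8} — state 1 in

Answer: ACCEPT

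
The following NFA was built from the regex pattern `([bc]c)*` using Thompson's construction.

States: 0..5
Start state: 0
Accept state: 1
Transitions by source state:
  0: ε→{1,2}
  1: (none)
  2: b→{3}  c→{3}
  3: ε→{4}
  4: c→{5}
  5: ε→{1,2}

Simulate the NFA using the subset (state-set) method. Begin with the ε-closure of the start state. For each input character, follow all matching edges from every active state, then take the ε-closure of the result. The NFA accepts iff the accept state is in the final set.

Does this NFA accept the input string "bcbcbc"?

S₀ = ε-closure({0}) = {0,1,2}
'b' @ 1: {3,4}
'c' @ 2: {1,2,5}  ✓accept
'b' @ 3: {3,4}
'c' @ 4: {1,2,5}  ✓accept
'b' @ 5: {3,4}
'c' @ 6: {1,2,5}  ✓accept
final: {1,2,5}; accept 1 in set

Answer: ACCEPT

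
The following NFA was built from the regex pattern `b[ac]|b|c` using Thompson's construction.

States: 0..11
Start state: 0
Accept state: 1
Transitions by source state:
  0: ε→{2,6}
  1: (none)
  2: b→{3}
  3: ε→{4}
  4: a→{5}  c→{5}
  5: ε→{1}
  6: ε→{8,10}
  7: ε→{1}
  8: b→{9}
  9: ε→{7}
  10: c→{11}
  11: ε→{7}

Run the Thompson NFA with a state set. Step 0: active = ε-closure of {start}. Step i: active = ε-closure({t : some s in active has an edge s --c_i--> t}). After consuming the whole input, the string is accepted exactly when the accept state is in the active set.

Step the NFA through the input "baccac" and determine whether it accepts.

initial (ε-close {0}): {0,2,6,8,10}
'b' @ 1: {1,3,4,7,9}  ✓accept
'a' @ 2: {1,5}  ✓accept
'c' @ 3: {}  — dead — no transitions
rest 'cac' ignored (set empty)
final: {}; accept 1 not in set

Answer: REJECT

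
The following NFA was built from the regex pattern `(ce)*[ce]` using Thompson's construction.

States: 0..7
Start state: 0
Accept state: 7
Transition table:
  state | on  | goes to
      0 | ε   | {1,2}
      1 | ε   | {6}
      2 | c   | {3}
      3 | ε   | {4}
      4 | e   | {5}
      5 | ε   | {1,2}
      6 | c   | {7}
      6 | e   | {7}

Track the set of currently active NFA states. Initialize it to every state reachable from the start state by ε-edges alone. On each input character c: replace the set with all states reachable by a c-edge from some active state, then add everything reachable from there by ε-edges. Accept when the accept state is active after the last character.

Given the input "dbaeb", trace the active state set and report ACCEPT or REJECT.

S₀ = ε-closure({0}) = {0,1,2,6}
'd' @ 1: {}  — dead — no transitions
rest 'baeb' ignored (set empty)
end set {} — state 7 not in

Answer: REJECT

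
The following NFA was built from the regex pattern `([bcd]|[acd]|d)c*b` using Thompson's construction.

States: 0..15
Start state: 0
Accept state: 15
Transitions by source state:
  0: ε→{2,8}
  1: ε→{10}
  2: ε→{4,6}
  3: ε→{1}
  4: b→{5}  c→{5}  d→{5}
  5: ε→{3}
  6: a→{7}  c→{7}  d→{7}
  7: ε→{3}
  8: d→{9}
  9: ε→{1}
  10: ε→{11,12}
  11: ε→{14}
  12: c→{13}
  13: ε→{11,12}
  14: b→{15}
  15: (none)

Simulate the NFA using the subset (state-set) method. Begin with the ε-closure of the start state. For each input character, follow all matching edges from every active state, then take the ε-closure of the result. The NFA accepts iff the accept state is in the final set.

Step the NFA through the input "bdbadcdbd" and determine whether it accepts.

Answer: REJECT

Trace:
start: ε-closure({0}) = {0,2,4,6,8}
'b' @ 1: {1,3,5,10,11,12,14}
'd' @ 2: {}  — state set empty
rest 'badcdbd' ignored (set empty)
after full input: {}  (accept=15 not in)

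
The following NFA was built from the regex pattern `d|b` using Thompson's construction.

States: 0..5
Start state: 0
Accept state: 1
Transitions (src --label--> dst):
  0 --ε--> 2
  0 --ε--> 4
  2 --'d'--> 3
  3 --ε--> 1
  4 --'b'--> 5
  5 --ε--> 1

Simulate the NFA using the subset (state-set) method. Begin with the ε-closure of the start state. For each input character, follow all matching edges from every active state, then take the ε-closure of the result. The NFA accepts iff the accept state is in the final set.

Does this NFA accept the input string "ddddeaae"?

Answer: REJECT

Trace:
S₀ = ε-closure({0}) = {0,2,4}
'd' @ 1: {1,3}  [accepting]
'd' @ 2: {}  — no active states
rest 'ddeaae' ignored (set empty)
final: {}; accept 1 not in set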